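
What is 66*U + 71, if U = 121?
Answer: 8057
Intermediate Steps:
66*U + 71 = 66*121 + 71 = 7986 + 71 = 8057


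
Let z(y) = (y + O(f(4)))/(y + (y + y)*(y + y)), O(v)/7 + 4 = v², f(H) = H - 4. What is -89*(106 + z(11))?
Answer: -4668317/495 ≈ -9430.9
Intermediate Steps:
f(H) = -4 + H
O(v) = -28 + 7*v²
z(y) = (-28 + y)/(y + 4*y²) (z(y) = (y + (-28 + 7*(-4 + 4)²))/(y + (y + y)*(y + y)) = (y + (-28 + 7*0²))/(y + (2*y)*(2*y)) = (y + (-28 + 7*0))/(y + 4*y²) = (y + (-28 + 0))/(y + 4*y²) = (y - 28)/(y + 4*y²) = (-28 + y)/(y + 4*y²))
-89*(106 + z(11)) = -89*(106 + (-28 + 11)/(11*(1 + 4*11))) = -89*(106 + (1/11)*(-17)/(1 + 44)) = -89*(106 + (1/11)*(-17)/45) = -89*(106 + (1/11)*(1/45)*(-17)) = -89*(106 - 17/495) = -89*52453/495 = -4668317/495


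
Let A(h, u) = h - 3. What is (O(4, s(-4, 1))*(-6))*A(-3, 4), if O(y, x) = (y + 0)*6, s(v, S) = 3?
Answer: 864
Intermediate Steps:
A(h, u) = -3 + h
O(y, x) = 6*y (O(y, x) = y*6 = 6*y)
(O(4, s(-4, 1))*(-6))*A(-3, 4) = ((6*4)*(-6))*(-3 - 3) = (24*(-6))*(-6) = -144*(-6) = 864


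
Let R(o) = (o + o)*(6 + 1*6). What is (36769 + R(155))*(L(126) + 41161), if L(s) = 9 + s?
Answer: 1672033744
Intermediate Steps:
R(o) = 24*o (R(o) = (2*o)*(6 + 6) = (2*o)*12 = 24*o)
(36769 + R(155))*(L(126) + 41161) = (36769 + 24*155)*((9 + 126) + 41161) = (36769 + 3720)*(135 + 41161) = 40489*41296 = 1672033744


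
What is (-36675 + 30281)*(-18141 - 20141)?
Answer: 244775108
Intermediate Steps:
(-36675 + 30281)*(-18141 - 20141) = -6394*(-38282) = 244775108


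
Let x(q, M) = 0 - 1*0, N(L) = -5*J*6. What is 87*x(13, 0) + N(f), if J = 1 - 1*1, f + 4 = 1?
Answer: 0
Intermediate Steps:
f = -3 (f = -4 + 1 = -3)
J = 0 (J = 1 - 1 = 0)
N(L) = 0 (N(L) = -5*0*6 = 0*6 = 0)
x(q, M) = 0 (x(q, M) = 0 + 0 = 0)
87*x(13, 0) + N(f) = 87*0 + 0 = 0 + 0 = 0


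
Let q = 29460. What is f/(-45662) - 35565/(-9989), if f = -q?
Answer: 959122485/228058859 ≈ 4.2056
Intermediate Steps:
f = -29460 (f = -1*29460 = -29460)
f/(-45662) - 35565/(-9989) = -29460/(-45662) - 35565/(-9989) = -29460*(-1/45662) - 35565*(-1/9989) = 14730/22831 + 35565/9989 = 959122485/228058859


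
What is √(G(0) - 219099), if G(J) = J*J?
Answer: I*√219099 ≈ 468.08*I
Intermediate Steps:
G(J) = J²
√(G(0) - 219099) = √(0² - 219099) = √(0 - 219099) = √(-219099) = I*√219099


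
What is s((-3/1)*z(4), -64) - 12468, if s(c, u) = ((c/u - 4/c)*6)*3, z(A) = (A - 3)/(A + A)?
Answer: -3142629/256 ≈ -12276.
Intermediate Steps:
z(A) = (-3 + A)/(2*A) (z(A) = (-3 + A)/((2*A)) = (-3 + A)*(1/(2*A)) = (-3 + A)/(2*A))
s(c, u) = -72/c + 18*c/u (s(c, u) = ((-4/c + c/u)*6)*3 = (-24/c + 6*c/u)*3 = -72/c + 18*c/u)
s((-3/1)*z(4), -64) - 12468 = (-72*(-8/(3*(-3 + 4))) + 18*((-3/1)*((½)*(-3 + 4)/4))/(-64)) - 12468 = (-72/((-3*1)*((½)*(¼)*1)) + 18*((-3*1)*((½)*(¼)*1))*(-1/64)) - 12468 = (-72/((-3*⅛)) + 18*(-3*⅛)*(-1/64)) - 12468 = (-72/(-3/8) + 18*(-3/8)*(-1/64)) - 12468 = (-72*(-8/3) + 27/256) - 12468 = (192 + 27/256) - 12468 = 49179/256 - 12468 = -3142629/256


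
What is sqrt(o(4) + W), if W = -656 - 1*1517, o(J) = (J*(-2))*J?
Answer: 21*I*sqrt(5) ≈ 46.957*I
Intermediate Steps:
o(J) = -2*J**2 (o(J) = (-2*J)*J = -2*J**2)
W = -2173 (W = -656 - 1517 = -2173)
sqrt(o(4) + W) = sqrt(-2*4**2 - 2173) = sqrt(-2*16 - 2173) = sqrt(-32 - 2173) = sqrt(-2205) = 21*I*sqrt(5)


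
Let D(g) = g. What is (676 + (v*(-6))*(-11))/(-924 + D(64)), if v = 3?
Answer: -437/430 ≈ -1.0163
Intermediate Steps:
(676 + (v*(-6))*(-11))/(-924 + D(64)) = (676 + (3*(-6))*(-11))/(-924 + 64) = (676 - 18*(-11))/(-860) = (676 + 198)*(-1/860) = 874*(-1/860) = -437/430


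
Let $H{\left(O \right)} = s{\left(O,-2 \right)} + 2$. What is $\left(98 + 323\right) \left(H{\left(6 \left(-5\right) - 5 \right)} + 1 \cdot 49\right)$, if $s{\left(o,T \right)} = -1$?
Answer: $21050$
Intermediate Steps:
$H{\left(O \right)} = 1$ ($H{\left(O \right)} = -1 + 2 = 1$)
$\left(98 + 323\right) \left(H{\left(6 \left(-5\right) - 5 \right)} + 1 \cdot 49\right) = \left(98 + 323\right) \left(1 + 1 \cdot 49\right) = 421 \left(1 + 49\right) = 421 \cdot 50 = 21050$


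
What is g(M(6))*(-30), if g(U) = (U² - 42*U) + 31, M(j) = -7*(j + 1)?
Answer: -134700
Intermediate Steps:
M(j) = -7 - 7*j (M(j) = -7*(1 + j) = -7 - 7*j)
g(U) = 31 + U² - 42*U
g(M(6))*(-30) = (31 + (-7 - 7*6)² - 42*(-7 - 7*6))*(-30) = (31 + (-7 - 42)² - 42*(-7 - 42))*(-30) = (31 + (-49)² - 42*(-49))*(-30) = (31 + 2401 + 2058)*(-30) = 4490*(-30) = -134700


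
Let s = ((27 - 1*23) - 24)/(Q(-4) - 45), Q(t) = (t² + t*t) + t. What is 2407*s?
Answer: 48140/17 ≈ 2831.8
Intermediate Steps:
Q(t) = t + 2*t² (Q(t) = (t² + t²) + t = 2*t² + t = t + 2*t²)
s = 20/17 (s = ((27 - 1*23) - 24)/(-4*(1 + 2*(-4)) - 45) = ((27 - 23) - 24)/(-4*(1 - 8) - 45) = (4 - 24)/(-4*(-7) - 45) = -20/(28 - 45) = -20/(-17) = -20*(-1/17) = 20/17 ≈ 1.1765)
2407*s = 2407*(20/17) = 48140/17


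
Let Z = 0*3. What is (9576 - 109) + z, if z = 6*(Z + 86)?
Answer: 9983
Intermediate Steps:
Z = 0
z = 516 (z = 6*(0 + 86) = 6*86 = 516)
(9576 - 109) + z = (9576 - 109) + 516 = 9467 + 516 = 9983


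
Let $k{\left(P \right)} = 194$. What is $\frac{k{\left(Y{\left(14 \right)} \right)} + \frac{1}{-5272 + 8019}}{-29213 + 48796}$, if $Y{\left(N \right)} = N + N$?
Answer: $\frac{532919}{53794501} \approx 0.0099066$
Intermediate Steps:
$Y{\left(N \right)} = 2 N$
$\frac{k{\left(Y{\left(14 \right)} \right)} + \frac{1}{-5272 + 8019}}{-29213 + 48796} = \frac{194 + \frac{1}{-5272 + 8019}}{-29213 + 48796} = \frac{194 + \frac{1}{2747}}{19583} = \left(194 + \frac{1}{2747}\right) \frac{1}{19583} = \frac{532919}{2747} \cdot \frac{1}{19583} = \frac{532919}{53794501}$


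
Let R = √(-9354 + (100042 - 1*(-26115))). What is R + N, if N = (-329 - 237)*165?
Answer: -93390 + √116803 ≈ -93048.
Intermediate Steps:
R = √116803 (R = √(-9354 + (100042 + 26115)) = √(-9354 + 126157) = √116803 ≈ 341.76)
N = -93390 (N = -566*165 = -93390)
R + N = √116803 - 93390 = -93390 + √116803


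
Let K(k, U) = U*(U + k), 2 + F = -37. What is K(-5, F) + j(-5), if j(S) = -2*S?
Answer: 1726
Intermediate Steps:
F = -39 (F = -2 - 37 = -39)
K(-5, F) + j(-5) = -39*(-39 - 5) - 2*(-5) = -39*(-44) + 10 = 1716 + 10 = 1726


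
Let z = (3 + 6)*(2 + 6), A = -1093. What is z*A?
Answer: -78696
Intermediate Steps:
z = 72 (z = 9*8 = 72)
z*A = 72*(-1093) = -78696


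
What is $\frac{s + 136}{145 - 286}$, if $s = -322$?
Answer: $\frac{62}{47} \approx 1.3191$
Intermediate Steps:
$\frac{s + 136}{145 - 286} = \frac{-322 + 136}{145 - 286} = - \frac{186}{-141} = \left(-186\right) \left(- \frac{1}{141}\right) = \frac{62}{47}$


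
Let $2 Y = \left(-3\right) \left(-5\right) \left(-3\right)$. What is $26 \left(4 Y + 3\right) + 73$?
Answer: $-2189$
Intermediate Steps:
$Y = - \frac{45}{2}$ ($Y = \frac{\left(-3\right) \left(-5\right) \left(-3\right)}{2} = \frac{15 \left(-3\right)}{2} = \frac{1}{2} \left(-45\right) = - \frac{45}{2} \approx -22.5$)
$26 \left(4 Y + 3\right) + 73 = 26 \left(4 \left(- \frac{45}{2}\right) + 3\right) + 73 = 26 \left(-90 + 3\right) + 73 = 26 \left(-87\right) + 73 = -2262 + 73 = -2189$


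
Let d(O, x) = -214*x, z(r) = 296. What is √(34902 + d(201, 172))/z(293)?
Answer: I*√1906/296 ≈ 0.14749*I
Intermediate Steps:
√(34902 + d(201, 172))/z(293) = √(34902 - 214*172)/296 = √(34902 - 36808)*(1/296) = √(-1906)*(1/296) = (I*√1906)*(1/296) = I*√1906/296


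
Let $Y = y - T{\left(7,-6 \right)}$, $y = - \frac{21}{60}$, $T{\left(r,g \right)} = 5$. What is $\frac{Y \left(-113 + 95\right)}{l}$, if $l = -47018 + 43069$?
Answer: $- \frac{963}{39490} \approx -0.024386$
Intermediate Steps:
$y = - \frac{7}{20}$ ($y = \left(-21\right) \frac{1}{60} = - \frac{7}{20} \approx -0.35$)
$l = -3949$
$Y = - \frac{107}{20}$ ($Y = - \frac{7}{20} - 5 = - \frac{107}{20} \approx -5.35$)
$\frac{Y \left(-113 + 95\right)}{l} = \frac{\left(- \frac{107}{20}\right) \left(-113 + 95\right)}{-3949} = \left(- \frac{107}{20}\right) \left(-18\right) \left(- \frac{1}{3949}\right) = \frac{963}{10} \left(- \frac{1}{3949}\right) = - \frac{963}{39490}$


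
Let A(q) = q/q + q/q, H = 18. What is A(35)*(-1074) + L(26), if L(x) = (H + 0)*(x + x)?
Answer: -1212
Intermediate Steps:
L(x) = 36*x (L(x) = (18 + 0)*(x + x) = 18*(2*x) = 36*x)
A(q) = 2 (A(q) = 1 + 1 = 2)
A(35)*(-1074) + L(26) = 2*(-1074) + 36*26 = -2148 + 936 = -1212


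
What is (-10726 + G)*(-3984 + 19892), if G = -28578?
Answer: -625248032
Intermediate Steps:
(-10726 + G)*(-3984 + 19892) = (-10726 - 28578)*(-3984 + 19892) = -39304*15908 = -625248032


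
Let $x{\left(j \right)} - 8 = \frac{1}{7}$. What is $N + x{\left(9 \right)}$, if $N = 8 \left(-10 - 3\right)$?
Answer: $- \frac{671}{7} \approx -95.857$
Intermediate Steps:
$x{\left(j \right)} = \frac{57}{7}$ ($x{\left(j \right)} = 8 + \frac{1}{7} = \frac{57}{7}$)
$N = -104$ ($N = 8 \left(-13\right) = -104$)
$N + x{\left(9 \right)} = -104 + \frac{57}{7} = - \frac{671}{7}$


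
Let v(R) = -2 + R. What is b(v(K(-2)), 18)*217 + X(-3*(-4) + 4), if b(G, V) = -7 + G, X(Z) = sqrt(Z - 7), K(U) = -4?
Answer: -2818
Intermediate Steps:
X(Z) = sqrt(-7 + Z)
b(v(K(-2)), 18)*217 + X(-3*(-4) + 4) = (-7 + (-2 - 4))*217 + sqrt(-7 + (-3*(-4) + 4)) = (-7 - 6)*217 + sqrt(-7 + (12 + 4)) = -13*217 + sqrt(-7 + 16) = -2821 + sqrt(9) = -2821 + 3 = -2818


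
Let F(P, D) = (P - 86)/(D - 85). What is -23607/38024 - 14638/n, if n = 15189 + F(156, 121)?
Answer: -16473742875/10397168488 ≈ -1.5844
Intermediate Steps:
F(P, D) = (-86 + P)/(-85 + D)
n = 273437/18 (n = 15189 + (-86 + 156)/(-85 + 121) = 15189 + 70/36 = 15189 + (1/36)*70 = 15189 + 35/18 = 273437/18 ≈ 15191.)
-23607/38024 - 14638/n = -23607/38024 - 14638/273437/18 = -23607*1/38024 - 14638*18/273437 = -23607/38024 - 263484/273437 = -16473742875/10397168488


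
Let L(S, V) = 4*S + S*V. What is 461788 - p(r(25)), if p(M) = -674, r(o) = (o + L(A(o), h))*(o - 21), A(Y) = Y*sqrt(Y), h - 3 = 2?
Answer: 462462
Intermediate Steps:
h = 5 (h = 3 + 2 = 5)
A(Y) = Y**(3/2)
r(o) = (-21 + o)*(o + 9*o**(3/2)) (r(o) = (o + o**(3/2)*(4 + 5))*(o - 21) = (o + o**(3/2)*9)*(-21 + o) = (o + 9*o**(3/2))*(-21 + o) = (-21 + o)*(o + 9*o**(3/2)))
461788 - p(r(25)) = 461788 - 1*(-674) = 461788 + 674 = 462462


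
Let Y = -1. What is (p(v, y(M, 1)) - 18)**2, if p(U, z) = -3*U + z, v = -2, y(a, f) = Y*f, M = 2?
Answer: 169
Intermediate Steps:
y(a, f) = -f
p(U, z) = z - 3*U
(p(v, y(M, 1)) - 18)**2 = ((-1*1 - 3*(-2)) - 18)**2 = ((-1 + 6) - 18)**2 = (5 - 18)**2 = (-13)**2 = 169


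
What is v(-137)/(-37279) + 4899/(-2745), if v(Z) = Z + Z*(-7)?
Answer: -61628737/34110285 ≈ -1.8067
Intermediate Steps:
v(Z) = -6*Z (v(Z) = Z - 7*Z = -6*Z)
v(-137)/(-37279) + 4899/(-2745) = -6*(-137)/(-37279) + 4899/(-2745) = 822*(-1/37279) + 4899*(-1/2745) = -822/37279 - 1633/915 = -61628737/34110285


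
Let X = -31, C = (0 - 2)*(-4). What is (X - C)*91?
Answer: -3549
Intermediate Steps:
C = 8 (C = -2*(-4) = 8)
(X - C)*91 = (-31 - 1*8)*91 = (-31 - 8)*91 = -39*91 = -3549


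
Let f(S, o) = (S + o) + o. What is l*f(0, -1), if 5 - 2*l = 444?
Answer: 439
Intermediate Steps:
l = -439/2 (l = 5/2 - ½*444 = 5/2 - 222 = -439/2 ≈ -219.50)
f(S, o) = S + 2*o
l*f(0, -1) = -439*(0 + 2*(-1))/2 = -439*(0 - 2)/2 = -439/2*(-2) = 439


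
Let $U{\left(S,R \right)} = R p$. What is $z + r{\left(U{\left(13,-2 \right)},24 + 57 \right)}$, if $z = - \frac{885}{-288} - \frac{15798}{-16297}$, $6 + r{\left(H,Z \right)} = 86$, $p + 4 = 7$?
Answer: $\frac{131485183}{1564512} \approx 84.042$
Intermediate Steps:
$p = 3$ ($p = -4 + 7 = 3$)
$U{\left(S,R \right)} = 3 R$ ($U{\left(S,R \right)} = R 3 = 3 R$)
$r{\left(H,Z \right)} = 80$ ($r{\left(H,Z \right)} = -6 + 86 = 80$)
$z = \frac{6324223}{1564512}$ ($z = \left(-885\right) \left(- \frac{1}{288}\right) - - \frac{15798}{16297} = \frac{295}{96} + \frac{15798}{16297} = \frac{6324223}{1564512} \approx 4.0423$)
$z + r{\left(U{\left(13,-2 \right)},24 + 57 \right)} = \frac{6324223}{1564512} + 80 = \frac{131485183}{1564512}$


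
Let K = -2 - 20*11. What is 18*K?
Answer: -3996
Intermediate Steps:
K = -222 (K = -2 - 220 = -222)
18*K = 18*(-222) = -3996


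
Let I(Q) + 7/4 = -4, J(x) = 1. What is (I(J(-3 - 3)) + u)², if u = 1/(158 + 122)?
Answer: 2588881/78400 ≈ 33.021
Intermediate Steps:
I(Q) = -23/4 (I(Q) = -7/4 - 4 = -23/4)
u = 1/280 ≈ 0.0035714
(I(J(-3 - 3)) + u)² = (-23/4 + 1/280)² = (-1609/280)² = 2588881/78400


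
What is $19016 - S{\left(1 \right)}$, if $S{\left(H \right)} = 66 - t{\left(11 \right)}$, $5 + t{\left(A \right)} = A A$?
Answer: $19066$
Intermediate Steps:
$t{\left(A \right)} = -5 + A^{2}$ ($t{\left(A \right)} = -5 + A A = -5 + A^{2}$)
$S{\left(H \right)} = -50$ ($S{\left(H \right)} = 66 - \left(-5 + 11^{2}\right) = 66 - \left(-5 + 121\right) = 66 - 116 = -50$)
$19016 - S{\left(1 \right)} = 19016 - -50 = 19016 + 50 = 19066$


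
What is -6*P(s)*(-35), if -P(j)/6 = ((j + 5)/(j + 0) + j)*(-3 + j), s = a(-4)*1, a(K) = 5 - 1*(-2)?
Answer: -43920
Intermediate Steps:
a(K) = 7 (a(K) = 5 + 2 = 7)
s = 7 (s = 7*1 = 7)
P(j) = -6*(-3 + j)*(j + (5 + j)/j) (P(j) = -6*((j + 5)/(j + 0) + j)*(-3 + j) = -6*((5 + j)/j + j)*(-3 + j) = -6*(j + (5 + j)/j)*(-3 + j) = -6*(-3 + j)*(j + (5 + j)/j))
-6*P(s)*(-35) = -6*(-12 - 6*7**2 + 12*7 + 90/7)*(-35) = -6*(-12 - 6*49 + 84 + 90*(1/7))*(-35) = -6*(-12 - 294 + 84 + 90/7)*(-35) = -6*(-1464/7)*(-35) = (8784/7)*(-35) = -43920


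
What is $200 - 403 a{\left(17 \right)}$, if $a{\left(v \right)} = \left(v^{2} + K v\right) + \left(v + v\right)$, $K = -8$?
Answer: $-75161$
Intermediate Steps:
$a{\left(v \right)} = v^{2} - 6 v$ ($a{\left(v \right)} = \left(v^{2} - 8 v\right) + \left(v + v\right) = \left(v^{2} - 8 v\right) + 2 v = v^{2} - 6 v$)
$200 - 403 a{\left(17 \right)} = 200 - 403 \cdot 17 \left(-6 + 17\right) = 200 - 403 \cdot 17 \cdot 11 = 200 - 75361 = -75161$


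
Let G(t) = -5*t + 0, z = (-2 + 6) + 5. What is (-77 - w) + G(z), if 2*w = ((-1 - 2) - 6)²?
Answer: -325/2 ≈ -162.50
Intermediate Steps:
w = 81/2 (w = ((-1 - 2) - 6)²/2 = (-3 - 6)²/2 = (½)*(-9)² = (½)*81 = 81/2 ≈ 40.500)
z = 9 (z = 4 + 5 = 9)
G(t) = -5*t
(-77 - w) + G(z) = (-77 - 1*81/2) - 5*9 = (-77 - 81/2) - 45 = -235/2 - 45 = -325/2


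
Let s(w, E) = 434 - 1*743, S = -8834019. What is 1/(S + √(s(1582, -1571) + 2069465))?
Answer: -8834019/78039889623205 - 2*√517289/78039889623205 ≈ -1.1322e-7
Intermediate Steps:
s(w, E) = -309 (s(w, E) = 434 - 743 = -309)
1/(S + √(s(1582, -1571) + 2069465)) = 1/(-8834019 + √(-309 + 2069465)) = 1/(-8834019 + √2069156) = 1/(-8834019 + 2*√517289)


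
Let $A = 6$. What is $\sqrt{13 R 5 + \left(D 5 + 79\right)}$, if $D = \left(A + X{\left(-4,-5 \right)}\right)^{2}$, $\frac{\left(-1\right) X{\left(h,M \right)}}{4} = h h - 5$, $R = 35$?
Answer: $\sqrt{9574} \approx 97.847$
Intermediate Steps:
$X{\left(h,M \right)} = 20 - 4 h^{2}$ ($X{\left(h,M \right)} = - 4 \left(h h - 5\right) = - 4 \left(h^{2} - 5\right) = - 4 \left(-5 + h^{2}\right) = 20 - 4 h^{2}$)
$D = 1444$ ($D = \left(6 + \left(20 - 4 \left(-4\right)^{2}\right)\right)^{2} = \left(6 + \left(20 - 64\right)\right)^{2} = \left(6 - 44\right)^{2} = \left(-38\right)^{2} = 1444$)
$\sqrt{13 R 5 + \left(D 5 + 79\right)} = \sqrt{13 \cdot 35 \cdot 5 + \left(1444 \cdot 5 + 79\right)} = \sqrt{455 \cdot 5 + \left(7220 + 79\right)} = \sqrt{2275 + 7299} = \sqrt{9574}$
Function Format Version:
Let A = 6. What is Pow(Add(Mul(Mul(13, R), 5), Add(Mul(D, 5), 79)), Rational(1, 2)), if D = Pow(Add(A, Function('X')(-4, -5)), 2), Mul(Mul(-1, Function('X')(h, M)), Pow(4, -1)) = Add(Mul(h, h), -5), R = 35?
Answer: Pow(9574, Rational(1, 2)) ≈ 97.847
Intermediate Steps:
Function('X')(h, M) = Add(20, Mul(-4, Pow(h, 2))) (Function('X')(h, M) = Mul(-4, Add(Mul(h, h), -5)) = Mul(-4, Add(Pow(h, 2), -5)) = Mul(-4, Add(-5, Pow(h, 2))) = Add(20, Mul(-4, Pow(h, 2))))
D = 1444 (D = Pow(Add(6, Add(20, Mul(-4, Pow(-4, 2)))), 2) = Pow(Add(6, Add(20, Mul(-4, 16))), 2) = Pow(Add(6, Add(20, -64)), 2) = Pow(Add(6, -44), 2) = Pow(-38, 2) = 1444)
Pow(Add(Mul(Mul(13, R), 5), Add(Mul(D, 5), 79)), Rational(1, 2)) = Pow(Add(Mul(Mul(13, 35), 5), Add(Mul(1444, 5), 79)), Rational(1, 2)) = Pow(Add(Mul(455, 5), Add(7220, 79)), Rational(1, 2)) = Pow(Add(2275, 7299), Rational(1, 2)) = Pow(9574, Rational(1, 2))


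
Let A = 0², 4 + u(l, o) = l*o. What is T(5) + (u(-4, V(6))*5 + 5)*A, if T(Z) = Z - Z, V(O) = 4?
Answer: 0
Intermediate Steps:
u(l, o) = -4 + l*o
T(Z) = 0
A = 0
T(5) + (u(-4, V(6))*5 + 5)*A = 0 + ((-4 - 4*4)*5 + 5)*0 = 0 + ((-4 - 16)*5 + 5)*0 = 0 + (-20*5 + 5)*0 = 0 + (-100 + 5)*0 = 0 - 95*0 = 0 + 0 = 0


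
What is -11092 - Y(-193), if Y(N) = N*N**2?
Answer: 7177965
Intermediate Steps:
Y(N) = N**3
-11092 - Y(-193) = -11092 - 1*(-193)**3 = -11092 - 1*(-7189057) = -11092 + 7189057 = 7177965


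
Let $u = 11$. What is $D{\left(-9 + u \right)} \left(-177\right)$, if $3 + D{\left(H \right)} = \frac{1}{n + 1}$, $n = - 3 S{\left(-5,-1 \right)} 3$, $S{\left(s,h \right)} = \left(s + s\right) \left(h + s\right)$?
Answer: $\frac{286386}{539} \approx 531.33$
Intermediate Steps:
$S{\left(s,h \right)} = 2 s \left(h + s\right)$
$n = -540$ ($n = - 3 \cdot 2 \left(-5\right) \left(-1 - 5\right) 3 = - 3 \cdot 2 \left(-5\right) \left(-6\right) 3 = \left(-3\right) 60 \cdot 3 = \left(-180\right) 3 = -540$)
$D{\left(H \right)} = - \frac{1618}{539}$ ($D{\left(H \right)} = -3 + \frac{1}{-540 + 1} = -3 + \frac{1}{-539} = -3 - \frac{1}{539} = - \frac{1618}{539}$)
$D{\left(-9 + u \right)} \left(-177\right) = \left(- \frac{1618}{539}\right) \left(-177\right) = \frac{286386}{539}$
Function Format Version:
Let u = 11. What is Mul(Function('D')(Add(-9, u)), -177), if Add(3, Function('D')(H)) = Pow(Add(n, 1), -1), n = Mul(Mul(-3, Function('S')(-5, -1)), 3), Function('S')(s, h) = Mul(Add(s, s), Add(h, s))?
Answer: Rational(286386, 539) ≈ 531.33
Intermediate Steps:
Function('S')(s, h) = Mul(2, s, Add(h, s)) (Function('S')(s, h) = Mul(Mul(2, s), Add(h, s)) = Mul(2, s, Add(h, s)))
n = -540 (n = Mul(Mul(-3, Mul(2, -5, Add(-1, -5))), 3) = Mul(Mul(-3, Mul(2, -5, -6)), 3) = Mul(Mul(-3, 60), 3) = Mul(-180, 3) = -540)
Function('D')(H) = Rational(-1618, 539) (Function('D')(H) = Add(-3, Pow(Add(-540, 1), -1)) = Add(-3, Pow(-539, -1)) = Add(-3, Rational(-1, 539)) = Rational(-1618, 539))
Mul(Function('D')(Add(-9, u)), -177) = Mul(Rational(-1618, 539), -177) = Rational(286386, 539)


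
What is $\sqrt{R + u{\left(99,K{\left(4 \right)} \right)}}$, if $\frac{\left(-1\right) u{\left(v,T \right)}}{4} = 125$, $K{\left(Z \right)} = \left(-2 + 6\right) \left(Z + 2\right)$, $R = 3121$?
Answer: $\sqrt{2621} \approx 51.196$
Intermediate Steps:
$K{\left(Z \right)} = 8 + 4 Z$ ($K{\left(Z \right)} = 4 \left(2 + Z\right) = 8 + 4 Z$)
$u{\left(v,T \right)} = -500$ ($u{\left(v,T \right)} = \left(-4\right) 125 = -500$)
$\sqrt{R + u{\left(99,K{\left(4 \right)} \right)}} = \sqrt{3121 - 500} = \sqrt{2621}$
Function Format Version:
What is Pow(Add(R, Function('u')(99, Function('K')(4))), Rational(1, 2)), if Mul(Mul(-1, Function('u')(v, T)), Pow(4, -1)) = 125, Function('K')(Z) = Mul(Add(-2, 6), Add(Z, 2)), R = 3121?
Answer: Pow(2621, Rational(1, 2)) ≈ 51.196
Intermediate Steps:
Function('K')(Z) = Add(8, Mul(4, Z)) (Function('K')(Z) = Mul(4, Add(2, Z)) = Add(8, Mul(4, Z)))
Function('u')(v, T) = -500 (Function('u')(v, T) = Mul(-4, 125) = -500)
Pow(Add(R, Function('u')(99, Function('K')(4))), Rational(1, 2)) = Pow(Add(3121, -500), Rational(1, 2)) = Pow(2621, Rational(1, 2))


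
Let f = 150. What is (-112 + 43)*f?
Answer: -10350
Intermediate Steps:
(-112 + 43)*f = (-112 + 43)*150 = -69*150 = -10350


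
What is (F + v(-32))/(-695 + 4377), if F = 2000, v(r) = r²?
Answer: 216/263 ≈ 0.82129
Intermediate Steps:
(F + v(-32))/(-695 + 4377) = (2000 + (-32)²)/(-695 + 4377) = (2000 + 1024)/3682 = 3024*(1/3682) = 216/263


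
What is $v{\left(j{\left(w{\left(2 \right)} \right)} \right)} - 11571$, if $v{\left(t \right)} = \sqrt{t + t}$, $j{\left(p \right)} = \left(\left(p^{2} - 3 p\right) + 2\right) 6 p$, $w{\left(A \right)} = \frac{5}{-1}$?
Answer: $-11571 + 6 i \sqrt{70} \approx -11571.0 + 50.2 i$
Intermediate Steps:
$w{\left(A \right)} = -5$ ($w{\left(A \right)} = 5 \left(-1\right) = -5$)
$j{\left(p \right)} = p \left(12 - 18 p + 6 p^{2}\right)$ ($j{\left(p \right)} = \left(2 + p^{2} - 3 p\right) 6 p = \left(12 - 18 p + 6 p^{2}\right) p = p \left(12 - 18 p + 6 p^{2}\right)$)
$v{\left(t \right)} = \sqrt{2} \sqrt{t}$ ($v{\left(t \right)} = \sqrt{2 t} = \sqrt{2} \sqrt{t}$)
$v{\left(j{\left(w{\left(2 \right)} \right)} \right)} - 11571 = \sqrt{2} \sqrt{6 \left(-5\right) \left(2 + \left(-5\right)^{2} - -15\right)} - 11571 = \sqrt{2} \sqrt{6 \left(-5\right) \left(2 + 25 + 15\right)} - 11571 = \sqrt{2} \sqrt{6 \left(-5\right) 42} - 11571 = \sqrt{2} \sqrt{-1260} - 11571 = \sqrt{2} \cdot 6 i \sqrt{35} - 11571 = 6 i \sqrt{70} - 11571 = -11571 + 6 i \sqrt{70}$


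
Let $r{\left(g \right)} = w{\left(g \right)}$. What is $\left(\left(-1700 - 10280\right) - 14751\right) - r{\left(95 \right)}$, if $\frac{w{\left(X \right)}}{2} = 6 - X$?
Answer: $-26553$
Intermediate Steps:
$w{\left(X \right)} = 12 - 2 X$ ($w{\left(X \right)} = 2 \left(6 - X\right) = 12 - 2 X$)
$r{\left(g \right)} = 12 - 2 g$
$\left(\left(-1700 - 10280\right) - 14751\right) - r{\left(95 \right)} = \left(\left(-1700 - 10280\right) - 14751\right) - \left(12 - 190\right) = \left(-11980 - 14751\right) - \left(12 - 190\right) = -26731 - -178 = -26731 + 178 = -26553$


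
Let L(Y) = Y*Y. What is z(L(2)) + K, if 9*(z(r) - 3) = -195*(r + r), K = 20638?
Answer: 61403/3 ≈ 20468.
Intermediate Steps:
L(Y) = Y**2
z(r) = 3 - 130*r/3 (z(r) = 3 + (-195*(r + r))/9 = 3 + (-390*r)/9 = 3 - 130*r/3)
z(L(2)) + K = (3 - 130/3*2**2) + 20638 = (3 - 130/3*4) + 20638 = (3 - 520/3) + 20638 = -511/3 + 20638 = 61403/3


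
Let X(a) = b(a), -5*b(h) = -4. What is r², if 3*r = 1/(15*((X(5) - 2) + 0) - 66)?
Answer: 1/63504 ≈ 1.5747e-5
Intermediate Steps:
b(h) = ⅘ (b(h) = -⅕*(-4) = ⅘)
X(a) = ⅘
r = -1/252 (r = 1/(3*(15*((⅘ - 2) + 0) - 66)) = 1/(3*(15*(-6/5 + 0) - 66)) = 1/(3*(15*(-6/5) - 66)) = 1/(3*(-18 - 66)) = (⅓)/(-84) = (⅓)*(-1/84) = -1/252 ≈ -0.0039683)
r² = (-1/252)² = 1/63504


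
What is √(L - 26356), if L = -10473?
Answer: I*√36829 ≈ 191.91*I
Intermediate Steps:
√(L - 26356) = √(-10473 - 26356) = √(-36829) = I*√36829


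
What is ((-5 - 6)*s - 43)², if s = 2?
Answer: 4225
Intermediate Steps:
((-5 - 6)*s - 43)² = ((-5 - 6)*2 - 43)² = (-11*2 - 43)² = (-22 - 43)² = (-65)² = 4225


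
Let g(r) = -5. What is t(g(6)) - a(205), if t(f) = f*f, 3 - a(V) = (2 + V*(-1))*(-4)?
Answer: 834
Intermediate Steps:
a(V) = 11 - 4*V (a(V) = 3 - (2 + V*(-1))*(-4) = 3 - (2 - V)*(-4) = 3 - (-8 + 4*V) = 3 + (8 - 4*V) = 11 - 4*V)
t(f) = f²
t(g(6)) - a(205) = (-5)² - (11 - 4*205) = 25 - (11 - 820) = 25 - 1*(-809) = 25 + 809 = 834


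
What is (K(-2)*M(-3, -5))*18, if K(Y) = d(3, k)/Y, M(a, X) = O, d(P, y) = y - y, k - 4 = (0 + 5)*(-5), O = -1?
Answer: 0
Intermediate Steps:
k = -21 (k = 4 + (0 + 5)*(-5) = 4 + 5*(-5) = 4 - 25 = -21)
d(P, y) = 0
M(a, X) = -1
K(Y) = 0 (K(Y) = 0/Y = 0)
(K(-2)*M(-3, -5))*18 = (0*(-1))*18 = 0*18 = 0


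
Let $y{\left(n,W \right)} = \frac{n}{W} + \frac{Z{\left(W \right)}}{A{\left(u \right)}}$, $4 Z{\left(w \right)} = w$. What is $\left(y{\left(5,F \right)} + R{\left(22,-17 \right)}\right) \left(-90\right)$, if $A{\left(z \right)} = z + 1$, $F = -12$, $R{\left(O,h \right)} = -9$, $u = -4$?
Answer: $\frac{1515}{2} \approx 757.5$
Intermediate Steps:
$Z{\left(w \right)} = \frac{w}{4}$
$A{\left(z \right)} = 1 + z$
$y{\left(n,W \right)} = - \frac{W}{12} + \frac{n}{W}$ ($y{\left(n,W \right)} = \frac{n}{W} + \frac{\frac{1}{4} W}{1 - 4} = \frac{n}{W} + \frac{\frac{1}{4} W}{-3} = \frac{n}{W} + \frac{W}{4} \left(- \frac{1}{3}\right) = \frac{n}{W} - \frac{W}{12} = - \frac{W}{12} + \frac{n}{W}$)
$\left(y{\left(5,F \right)} + R{\left(22,-17 \right)}\right) \left(-90\right) = \left(\left(\left(- \frac{1}{12}\right) \left(-12\right) + \frac{5}{-12}\right) - 9\right) \left(-90\right) = \left(\left(1 + 5 \left(- \frac{1}{12}\right)\right) - 9\right) \left(-90\right) = \left(\left(1 - \frac{5}{12}\right) - 9\right) \left(-90\right) = \left(\frac{7}{12} - 9\right) \left(-90\right) = \left(- \frac{101}{12}\right) \left(-90\right) = \frac{1515}{2}$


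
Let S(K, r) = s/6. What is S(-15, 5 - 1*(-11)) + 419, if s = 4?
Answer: 1259/3 ≈ 419.67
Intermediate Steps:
S(K, r) = 2/3 (S(K, r) = 4/6 = 4*(1/6) = 2/3)
S(-15, 5 - 1*(-11)) + 419 = 2/3 + 419 = 1259/3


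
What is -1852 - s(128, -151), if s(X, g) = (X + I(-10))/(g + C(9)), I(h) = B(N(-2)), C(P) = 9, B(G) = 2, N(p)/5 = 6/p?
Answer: -131427/71 ≈ -1851.1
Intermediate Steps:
N(p) = 30/p (N(p) = 5*(6/p) = 30/p)
I(h) = 2
s(X, g) = (2 + X)/(9 + g) (s(X, g) = (X + 2)/(g + 9) = (2 + X)/(9 + g))
-1852 - s(128, -151) = -1852 - (2 + 128)/(9 - 151) = -1852 - 130/(-142) = -1852 - (-1)*130/142 = -1852 - 1*(-65/71) = -1852 + 65/71 = -131427/71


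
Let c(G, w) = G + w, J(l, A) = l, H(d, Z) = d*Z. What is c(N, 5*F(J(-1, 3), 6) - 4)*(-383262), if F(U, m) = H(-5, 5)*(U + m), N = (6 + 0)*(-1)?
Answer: 243371370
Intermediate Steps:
H(d, Z) = Z*d
N = -6 (N = 6*(-1) = -6)
F(U, m) = -25*U - 25*m (F(U, m) = (5*(-5))*(U + m) = -25*(U + m) = -25*U - 25*m)
c(N, 5*F(J(-1, 3), 6) - 4)*(-383262) = (-6 + (5*(-25*(-1) - 25*6) - 4))*(-383262) = (-6 + (5*(25 - 150) - 4))*(-383262) = (-6 + (5*(-125) - 4))*(-383262) = (-6 + (-625 - 4))*(-383262) = (-6 - 629)*(-383262) = -635*(-383262) = 243371370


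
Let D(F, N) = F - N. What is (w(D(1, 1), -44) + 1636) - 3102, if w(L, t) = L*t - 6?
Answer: -1472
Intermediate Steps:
w(L, t) = -6 + L*t
(w(D(1, 1), -44) + 1636) - 3102 = ((-6 + (1 - 1*1)*(-44)) + 1636) - 3102 = ((-6 + (1 - 1)*(-44)) + 1636) - 3102 = ((-6 + 0*(-44)) + 1636) - 3102 = ((-6 + 0) + 1636) - 3102 = (-6 + 1636) - 3102 = 1630 - 3102 = -1472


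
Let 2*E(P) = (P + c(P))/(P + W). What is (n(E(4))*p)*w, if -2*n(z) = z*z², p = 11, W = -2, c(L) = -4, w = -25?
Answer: 0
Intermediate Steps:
E(P) = (-4 + P)/(2*(-2 + P)) (E(P) = ((P - 4)/(P - 2))/2 = ((-4 + P)/(-2 + P))/2 = (-4 + P)/(2*(-2 + P)))
n(z) = -z³/2 (n(z) = -z*z²/2 = -z³/2)
(n(E(4))*p)*w = (-(-4 + 4)³/(8*(-2 + 4)³)/2*11)*(-25) = (-((½)*0/2)³/2*11)*(-25) = (-((½)*(½)*0)³/2*11)*(-25) = (-½*0³*11)*(-25) = (-½*0*11)*(-25) = (0*11)*(-25) = 0*(-25) = 0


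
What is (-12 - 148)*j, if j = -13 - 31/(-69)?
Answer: 138560/69 ≈ 2008.1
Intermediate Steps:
j = -866/69 (j = -13 - 31*(-1)/69 = -13 - 1*(-31/69) = -13 + 31/69 = -866/69 ≈ -12.551)
(-12 - 148)*j = (-12 - 148)*(-866/69) = -160*(-866/69) = 138560/69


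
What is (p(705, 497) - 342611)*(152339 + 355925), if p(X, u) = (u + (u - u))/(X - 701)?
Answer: -174073685502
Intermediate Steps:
p(X, u) = u/(-701 + X) (p(X, u) = (u + 0)/(-701 + X) = u/(-701 + X))
(p(705, 497) - 342611)*(152339 + 355925) = (497/(-701 + 705) - 342611)*(152339 + 355925) = (497/4 - 342611)*508264 = -1369947/4*508264 = -174073685502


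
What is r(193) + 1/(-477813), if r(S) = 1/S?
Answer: 477620/92217909 ≈ 0.0051793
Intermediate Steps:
r(193) + 1/(-477813) = 1/193 + 1/(-477813) = 1/193 - 1/477813 = 477620/92217909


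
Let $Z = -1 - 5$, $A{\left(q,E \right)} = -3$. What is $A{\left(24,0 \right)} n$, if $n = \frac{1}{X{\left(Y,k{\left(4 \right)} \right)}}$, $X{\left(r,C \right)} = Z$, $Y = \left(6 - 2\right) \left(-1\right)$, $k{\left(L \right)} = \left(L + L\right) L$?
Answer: $\frac{1}{2} \approx 0.5$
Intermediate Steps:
$k{\left(L \right)} = 2 L^{2}$ ($k{\left(L \right)} = 2 L L = 2 L^{2}$)
$Y = -4$ ($Y = 4 \left(-1\right) = -4$)
$Z = -6$ ($Z = -1 - 5 = -6$)
$X{\left(r,C \right)} = -6$
$n = - \frac{1}{6}$ ($n = \frac{1}{-6} = - \frac{1}{6} \approx -0.16667$)
$A{\left(24,0 \right)} n = \left(-3\right) \left(- \frac{1}{6}\right) = \frac{1}{2}$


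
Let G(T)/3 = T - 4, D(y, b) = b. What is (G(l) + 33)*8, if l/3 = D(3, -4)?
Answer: -120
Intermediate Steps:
l = -12 (l = 3*(-4) = -12)
G(T) = -12 + 3*T (G(T) = 3*(T - 4) = 3*(-4 + T) = -12 + 3*T)
(G(l) + 33)*8 = ((-12 + 3*(-12)) + 33)*8 = ((-12 - 36) + 33)*8 = (-48 + 33)*8 = -15*8 = -120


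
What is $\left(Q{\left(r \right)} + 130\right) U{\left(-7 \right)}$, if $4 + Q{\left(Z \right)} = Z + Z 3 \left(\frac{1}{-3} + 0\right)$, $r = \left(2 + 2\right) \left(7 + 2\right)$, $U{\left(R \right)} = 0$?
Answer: $0$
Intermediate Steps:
$r = 36$ ($r = 4 \cdot 9 = 36$)
$Q{\left(Z \right)} = -4$ ($Q{\left(Z \right)} = -4 + \left(Z + Z 3 \left(\frac{1}{-3} + 0\right)\right) = -4 + \left(Z + Z 3 \left(- \frac{1}{3} + 0\right)\right) = -4 + \left(Z + Z 3 \left(- \frac{1}{3}\right)\right) = -4 + \left(Z + Z \left(-1\right)\right) = -4 + \left(Z - Z\right) = -4 + 0 = -4$)
$\left(Q{\left(r \right)} + 130\right) U{\left(-7 \right)} = \left(-4 + 130\right) 0 = 126 \cdot 0 = 0$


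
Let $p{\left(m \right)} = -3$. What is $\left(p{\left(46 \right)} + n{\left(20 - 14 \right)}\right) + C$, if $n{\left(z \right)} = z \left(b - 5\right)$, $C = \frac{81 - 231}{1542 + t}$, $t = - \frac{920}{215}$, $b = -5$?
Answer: $- \frac{2086068}{33061} \approx -63.098$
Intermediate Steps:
$t = - \frac{184}{43}$ ($t = \left(-920\right) \frac{1}{215} = - \frac{184}{43} \approx -4.2791$)
$C = - \frac{3225}{33061}$ ($C = \frac{81 - 231}{1542 - \frac{184}{43}} = - \frac{150}{\frac{66122}{43}} = \left(-150\right) \frac{43}{66122} = - \frac{3225}{33061} \approx -0.097547$)
$n{\left(z \right)} = - 10 z$ ($n{\left(z \right)} = z \left(-5 - 5\right) = z \left(-10\right) = - 10 z$)
$\left(p{\left(46 \right)} + n{\left(20 - 14 \right)}\right) + C = \left(-3 - 10 \left(20 - 14\right)\right) - \frac{3225}{33061} = \left(-3 - 60\right) - \frac{3225}{33061} = -63 - \frac{3225}{33061} = - \frac{2086068}{33061}$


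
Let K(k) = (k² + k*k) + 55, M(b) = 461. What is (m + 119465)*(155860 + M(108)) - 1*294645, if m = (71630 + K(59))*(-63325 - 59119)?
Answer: -1505329618113408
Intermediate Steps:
K(k) = 55 + 2*k² (K(k) = (k² + k²) + 55 = 2*k² + 55 = 55 + 2*k²)
m = -9629853268 (m = (71630 + (55 + 2*59²))*(-63325 - 59119) = (71630 + (55 + 2*3481))*(-122444) = (71630 + (55 + 6962))*(-122444) = (71630 + 7017)*(-122444) = 78647*(-122444) = -9629853268)
(m + 119465)*(155860 + M(108)) - 1*294645 = (-9629853268 + 119465)*(155860 + 461) - 1*294645 = -9629733803*156321 - 294645 = -1505329617818763 - 294645 = -1505329618113408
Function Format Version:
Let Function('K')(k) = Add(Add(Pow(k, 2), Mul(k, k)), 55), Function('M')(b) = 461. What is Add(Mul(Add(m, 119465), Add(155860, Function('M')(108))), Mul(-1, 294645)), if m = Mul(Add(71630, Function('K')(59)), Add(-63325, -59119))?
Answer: -1505329618113408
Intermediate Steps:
Function('K')(k) = Add(55, Mul(2, Pow(k, 2))) (Function('K')(k) = Add(Add(Pow(k, 2), Pow(k, 2)), 55) = Add(Mul(2, Pow(k, 2)), 55) = Add(55, Mul(2, Pow(k, 2))))
m = -9629853268 (m = Mul(Add(71630, Add(55, Mul(2, Pow(59, 2)))), Add(-63325, -59119)) = Mul(Add(71630, Add(55, Mul(2, 3481))), -122444) = Mul(Add(71630, Add(55, 6962)), -122444) = Mul(Add(71630, 7017), -122444) = Mul(78647, -122444) = -9629853268)
Add(Mul(Add(m, 119465), Add(155860, Function('M')(108))), Mul(-1, 294645)) = Add(Mul(Add(-9629853268, 119465), Add(155860, 461)), Mul(-1, 294645)) = Add(Mul(-9629733803, 156321), -294645) = Add(-1505329617818763, -294645) = -1505329618113408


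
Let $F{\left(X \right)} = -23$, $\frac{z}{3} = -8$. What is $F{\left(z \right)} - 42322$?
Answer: $-42345$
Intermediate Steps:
$z = -24$ ($z = 3 \left(-8\right) = -24$)
$F{\left(z \right)} - 42322 = -23 - 42322 = -42345$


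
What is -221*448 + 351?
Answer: -98657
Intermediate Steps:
-221*448 + 351 = -99008 + 351 = -98657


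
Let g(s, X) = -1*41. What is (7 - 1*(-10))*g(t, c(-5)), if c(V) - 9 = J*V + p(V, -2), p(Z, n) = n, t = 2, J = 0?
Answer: -697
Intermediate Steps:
c(V) = 7 (c(V) = 9 + (0*V - 2) = 9 + (0 - 2) = 9 - 2 = 7)
g(s, X) = -41
(7 - 1*(-10))*g(t, c(-5)) = (7 - 1*(-10))*(-41) = (7 + 10)*(-41) = 17*(-41) = -697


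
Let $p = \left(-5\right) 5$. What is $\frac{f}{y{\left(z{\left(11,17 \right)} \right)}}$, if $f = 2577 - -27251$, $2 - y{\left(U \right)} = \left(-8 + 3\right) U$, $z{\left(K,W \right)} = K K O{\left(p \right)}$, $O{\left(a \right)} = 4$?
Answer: $\frac{14914}{1211} \approx 12.315$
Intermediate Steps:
$p = -25$
$z{\left(K,W \right)} = 4 K^{2}$ ($z{\left(K,W \right)} = K K 4 = K^{2} \cdot 4 = 4 K^{2}$)
$y{\left(U \right)} = 2 + 5 U$ ($y{\left(U \right)} = 2 - \left(-8 + 3\right) U = 2 - - 5 U = 2 + 5 U$)
$f = 29828$ ($f = 2577 + 27251 = 29828$)
$\frac{f}{y{\left(z{\left(11,17 \right)} \right)}} = \frac{29828}{2 + 5 \cdot 4 \cdot 11^{2}} = \frac{29828}{2 + 5 \cdot 4 \cdot 121} = \frac{29828}{2 + 5 \cdot 484} = \frac{29828}{2 + 2420} = \frac{29828}{2422} = 29828 \cdot \frac{1}{2422} = \frac{14914}{1211}$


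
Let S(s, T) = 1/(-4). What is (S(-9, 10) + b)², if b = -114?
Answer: 208849/16 ≈ 13053.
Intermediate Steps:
S(s, T) = -¼
(S(-9, 10) + b)² = (-¼ - 114)² = (-457/4)² = 208849/16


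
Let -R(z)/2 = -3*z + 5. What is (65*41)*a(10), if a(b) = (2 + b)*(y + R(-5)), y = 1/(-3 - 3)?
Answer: -1284530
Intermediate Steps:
y = -1/6 (y = 1/(-6) = -1/6 ≈ -0.16667)
R(z) = -10 + 6*z (R(z) = -2*(-3*z + 5) = -2*(5 - 3*z) = -10 + 6*z)
a(b) = -241/3 - 241*b/6 (a(b) = (2 + b)*(-1/6 + (-10 + 6*(-5))) = (2 + b)*(-1/6 + (-10 - 30)) = (2 + b)*(-1/6 - 40) = (2 + b)*(-241/6) = -241/3 - 241*b/6)
(65*41)*a(10) = (65*41)*(-241/3 - 241/6*10) = 2665*(-241/3 - 1205/3) = 2665*(-482) = -1284530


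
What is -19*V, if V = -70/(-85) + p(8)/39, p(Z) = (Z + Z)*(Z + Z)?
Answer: -93062/663 ≈ -140.36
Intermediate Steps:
p(Z) = 4*Z² (p(Z) = (2*Z)*(2*Z) = 4*Z²)
V = 4898/663 (V = -70/(-85) + (4*8²)/39 = -70*(-1/85) + (4*64)*(1/39) = 14/17 + 256*(1/39) = 14/17 + 256/39 = 4898/663 ≈ 7.3876)
-19*V = -19*4898/663 = -93062/663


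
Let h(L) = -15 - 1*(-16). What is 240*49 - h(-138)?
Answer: 11759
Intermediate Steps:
h(L) = 1 (h(L) = -15 + 16 = 1)
240*49 - h(-138) = 240*49 - 1*1 = 11760 - 1 = 11759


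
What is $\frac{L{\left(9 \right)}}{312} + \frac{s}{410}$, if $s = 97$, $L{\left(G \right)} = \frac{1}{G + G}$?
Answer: $\frac{272581}{1151280} \approx 0.23676$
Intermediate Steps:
$L{\left(G \right)} = \frac{1}{2 G}$
$\frac{L{\left(9 \right)}}{312} + \frac{s}{410} = \frac{\frac{1}{2} \cdot \frac{1}{9}}{312} + \frac{97}{410} = \frac{1}{2} \cdot \frac{1}{9} \cdot \frac{1}{312} + 97 \cdot \frac{1}{410} = \frac{1}{18} \cdot \frac{1}{312} + \frac{97}{410} = \frac{1}{5616} + \frac{97}{410} = \frac{272581}{1151280}$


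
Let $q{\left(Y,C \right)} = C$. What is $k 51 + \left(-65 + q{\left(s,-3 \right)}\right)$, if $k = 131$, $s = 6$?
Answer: $6613$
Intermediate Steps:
$k 51 + \left(-65 + q{\left(s,-3 \right)}\right) = 131 \cdot 51 - 68 = 6681 - 68 = 6613$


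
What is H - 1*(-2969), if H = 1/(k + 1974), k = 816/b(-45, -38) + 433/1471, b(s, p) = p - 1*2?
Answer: 42667188672/14370893 ≈ 2969.0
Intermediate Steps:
b(s, p) = -2 + p (b(s, p) = p - 2 = -2 + p)
k = -147877/7355 (k = 816/(-2 - 38) + 433/1471 = 816/(-40) + 433*(1/1471) = 816*(-1/40) + 433/1471 = -102/5 + 433/1471 = -147877/7355 ≈ -20.106)
H = 7355/14370893 (H = 1/(-147877/7355 + 1974) = 1/(14370893/7355) = 7355/14370893 ≈ 0.00051180)
H - 1*(-2969) = 7355/14370893 - 1*(-2969) = 7355/14370893 + 2969 = 42667188672/14370893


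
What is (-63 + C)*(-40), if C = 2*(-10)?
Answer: 3320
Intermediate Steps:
C = -20
(-63 + C)*(-40) = (-63 - 20)*(-40) = -83*(-40) = 3320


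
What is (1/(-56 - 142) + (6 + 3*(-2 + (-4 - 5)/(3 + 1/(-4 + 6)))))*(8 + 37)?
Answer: -53495/154 ≈ -347.37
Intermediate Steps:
(1/(-56 - 142) + (6 + 3*(-2 + (-4 - 5)/(3 + 1/(-4 + 6)))))*(8 + 37) = (1/(-198) + (6 + 3*(-2 - 9/(3 + 1/2))))*45 = (-1/198 + (6 + 3*(-2 - 9/(3 + ½))))*45 = (-1/198 + (6 + 3*(-2 - 9/7/2)))*45 = (-1/198 + (6 + 3*(-2 - 9*2/7)))*45 = (-1/198 + (6 + 3*(-2 - 18/7)))*45 = (-1/198 + (6 + 3*(-32/7)))*45 = (-1/198 + (6 - 96/7))*45 = (-1/198 - 54/7)*45 = -10699/1386*45 = -53495/154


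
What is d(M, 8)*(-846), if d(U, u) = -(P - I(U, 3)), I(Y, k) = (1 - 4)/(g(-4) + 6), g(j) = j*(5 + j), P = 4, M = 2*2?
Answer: 4653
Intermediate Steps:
M = 4
I(Y, k) = -3/2 (I(Y, k) = (1 - 4)/(-4*(5 - 4) + 6) = -3/(-4*1 + 6) = -3/(-4 + 6) = -3/2)
d(U, u) = -11/2 (d(U, u) = -(4 - 1*(-3/2)) = -(4 + 3/2) = -1*11/2 = -11/2)
d(M, 8)*(-846) = -11/2*(-846) = 4653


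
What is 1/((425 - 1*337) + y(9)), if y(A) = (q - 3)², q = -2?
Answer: 1/113 ≈ 0.0088496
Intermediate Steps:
y(A) = 25 (y(A) = (-2 - 3)² = (-5)² = 25)
1/((425 - 1*337) + y(9)) = 1/((425 - 1*337) + 25) = 1/((425 - 337) + 25) = 1/(88 + 25) = 1/113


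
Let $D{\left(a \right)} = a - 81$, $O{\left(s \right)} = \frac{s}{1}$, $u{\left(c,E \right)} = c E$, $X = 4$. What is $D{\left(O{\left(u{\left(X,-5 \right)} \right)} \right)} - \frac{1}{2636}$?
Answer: $- \frac{266237}{2636} \approx -101.0$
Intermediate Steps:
$u{\left(c,E \right)} = E c$
$O{\left(s \right)} = s$ ($O{\left(s \right)} = s 1 = s$)
$D{\left(a \right)} = -81 + a$
$D{\left(O{\left(u{\left(X,-5 \right)} \right)} \right)} - \frac{1}{2636} = \left(-81 - 20\right) - \frac{1}{2636} = -101 - \frac{1}{2636} = - \frac{266237}{2636}$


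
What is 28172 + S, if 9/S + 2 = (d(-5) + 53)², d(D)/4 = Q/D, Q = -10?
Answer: 104771677/3719 ≈ 28172.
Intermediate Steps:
d(D) = -40/D (d(D) = 4*(-10/D) = -40/D)
S = 9/3719 (S = 9/(-2 + (-40/(-5) + 53)²) = 9/(-2 + (-40*(-⅕) + 53)²) = 9/(-2 + (8 + 53)²) = 9/(-2 + 61²) = 9/(-2 + 3721) = 9/3719 ≈ 0.0024200)
28172 + S = 28172 + 9/3719 = 104771677/3719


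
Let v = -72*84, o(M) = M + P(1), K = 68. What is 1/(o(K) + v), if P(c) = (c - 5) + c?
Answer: -1/5983 ≈ -0.00016714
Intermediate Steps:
P(c) = -5 + 2*c (P(c) = (-5 + c) + c = -5 + 2*c)
o(M) = -3 + M (o(M) = M + (-5 + 2*1) = M + (-5 + 2) = M - 3 = -3 + M)
v = -6048
1/(o(K) + v) = 1/((-3 + 68) - 6048) = 1/(65 - 6048) = 1/(-5983) = -1/5983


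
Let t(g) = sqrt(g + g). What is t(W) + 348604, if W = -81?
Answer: 348604 + 9*I*sqrt(2) ≈ 3.486e+5 + 12.728*I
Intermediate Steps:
t(g) = sqrt(2)*sqrt(g) (t(g) = sqrt(2*g) = sqrt(2)*sqrt(g))
t(W) + 348604 = sqrt(2)*sqrt(-81) + 348604 = sqrt(2)*(9*I) + 348604 = 9*I*sqrt(2) + 348604 = 348604 + 9*I*sqrt(2)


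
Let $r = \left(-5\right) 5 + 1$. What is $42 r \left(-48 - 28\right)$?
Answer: $76608$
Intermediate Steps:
$r = -24$ ($r = -25 + 1 = -24$)
$42 r \left(-48 - 28\right) = 42 \left(-24\right) \left(-48 - 28\right) = - 1008 \left(-48 - 28\right) = \left(-1008\right) \left(-76\right) = 76608$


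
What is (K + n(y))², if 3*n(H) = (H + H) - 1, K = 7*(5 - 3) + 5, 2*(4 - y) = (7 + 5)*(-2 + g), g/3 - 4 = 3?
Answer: 26896/9 ≈ 2988.4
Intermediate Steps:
g = 21 (g = 12 + 3*3 = 12 + 9 = 21)
y = -110 (y = 4 - (7 + 5)*(-2 + 21)/2 = 4 - 6*19 = 4 - ½*228 = 4 - 114 = -110)
K = 19 (K = 7*2 + 5 = 14 + 5 = 19)
n(H) = -⅓ + 2*H/3 (n(H) = ((H + H) - 1)/3 = (2*H - 1)/3 = (-1 + 2*H)/3 = -⅓ + 2*H/3)
(K + n(y))² = (19 + (-⅓ + (⅔)*(-110)))² = (19 + (-⅓ - 220/3))² = (19 - 221/3)² = (-164/3)² = 26896/9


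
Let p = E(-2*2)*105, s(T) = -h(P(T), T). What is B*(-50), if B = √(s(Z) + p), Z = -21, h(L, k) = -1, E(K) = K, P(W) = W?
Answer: -50*I*√419 ≈ -1023.5*I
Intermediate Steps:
s(T) = 1 (s(T) = -1*(-1) = 1)
p = -420 (p = -2*2*105 = -4*105 = -420)
B = I*√419 (B = √(1 - 420) = √(-419) = I*√419 ≈ 20.469*I)
B*(-50) = (I*√419)*(-50) = -50*I*√419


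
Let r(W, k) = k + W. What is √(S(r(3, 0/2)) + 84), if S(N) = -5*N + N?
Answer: 6*√2 ≈ 8.4853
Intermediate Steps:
r(W, k) = W + k
S(N) = -4*N
√(S(r(3, 0/2)) + 84) = √(-4*(3 + 0/2) + 84) = √(-4*(3 + 0*(½)) + 84) = √(-4*(3 + 0) + 84) = √(-4*3 + 84) = √(-12 + 84) = √72 = 6*√2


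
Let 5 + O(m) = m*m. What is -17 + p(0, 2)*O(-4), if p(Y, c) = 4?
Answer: 27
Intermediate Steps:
O(m) = -5 + m² (O(m) = -5 + m*m = -5 + m²)
-17 + p(0, 2)*O(-4) = -17 + 4*(-5 + (-4)²) = -17 + 4*(-5 + 16) = -17 + 4*11 = -17 + 44 = 27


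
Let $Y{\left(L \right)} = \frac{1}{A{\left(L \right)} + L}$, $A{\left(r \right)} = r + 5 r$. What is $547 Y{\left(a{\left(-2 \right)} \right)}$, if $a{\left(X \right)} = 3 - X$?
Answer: $\frac{547}{35} \approx 15.629$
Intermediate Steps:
$A{\left(r \right)} = 6 r$
$Y{\left(L \right)} = \frac{1}{7 L}$ ($Y{\left(L \right)} = \frac{1}{6 L + L} = \frac{1}{7 L}$)
$547 Y{\left(a{\left(-2 \right)} \right)} = 547 \frac{1}{7 \left(3 - -2\right)} = 547 \frac{1}{7 \left(3 + 2\right)} = 547 \frac{1}{7 \cdot 5} = 547 \cdot \frac{1}{7} \cdot \frac{1}{5} = 547 \cdot \frac{1}{35} = \frac{547}{35}$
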